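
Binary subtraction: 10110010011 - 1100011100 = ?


Align and subtract column by column (LSB to MSB, borrowing when needed):
  10110010011
- 01100011100
  -----------
  col 0: (1 - 0 borrow-in) - 0 → 1 - 0 = 1, borrow out 0
  col 1: (1 - 0 borrow-in) - 0 → 1 - 0 = 1, borrow out 0
  col 2: (0 - 0 borrow-in) - 1 → borrow from next column: (0+2) - 1 = 1, borrow out 1
  col 3: (0 - 1 borrow-in) - 1 → borrow from next column: (-1+2) - 1 = 0, borrow out 1
  col 4: (1 - 1 borrow-in) - 1 → borrow from next column: (0+2) - 1 = 1, borrow out 1
  col 5: (0 - 1 borrow-in) - 0 → borrow from next column: (-1+2) - 0 = 1, borrow out 1
  col 6: (0 - 1 borrow-in) - 0 → borrow from next column: (-1+2) - 0 = 1, borrow out 1
  col 7: (1 - 1 borrow-in) - 0 → 0 - 0 = 0, borrow out 0
  col 8: (1 - 0 borrow-in) - 1 → 1 - 1 = 0, borrow out 0
  col 9: (0 - 0 borrow-in) - 1 → borrow from next column: (0+2) - 1 = 1, borrow out 1
  col 10: (1 - 1 borrow-in) - 0 → 0 - 0 = 0, borrow out 0
Reading bits MSB→LSB: 01001110111
Strip leading zeros: 1001110111
= 1001110111


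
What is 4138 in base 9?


Divide by 9 repeatedly:
4138 ÷ 9 = 459 remainder 7
459 ÷ 9 = 51 remainder 0
51 ÷ 9 = 5 remainder 6
5 ÷ 9 = 0 remainder 5
Reading remainders bottom-up:
= 5607


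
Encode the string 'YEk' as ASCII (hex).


String: 'YEk'  (3 characters)
Per-character ASCII lookup:
  'Y': uppercase starts at 65: 'Y' = 65 + 24 = 89 → 0x59
  'E': uppercase starts at 65: 'E' = 65 + 4 = 69 → 0x45
  'k': lowercase starts at 97: 'k' = 97 + 10 = 107 → 0x6B
= 0x59 0x45 0x6B


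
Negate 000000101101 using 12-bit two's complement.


Original: 000000101101
Step 1 - Invert all bits: 111111010010
Step 2 - Add 1: 111111010010 + 1
= 111111010011 (represents -45)


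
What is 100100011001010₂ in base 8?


Group into 3-bit groups: 100100011001010
  100 = 4
  100 = 4
  011 = 3
  001 = 1
  010 = 2
= 0o44312


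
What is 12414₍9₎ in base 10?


Positional values (base 9):
  4 × 9^0 = 4 × 1 = 4
  1 × 9^1 = 1 × 9 = 9
  4 × 9^2 = 4 × 81 = 324
  2 × 9^3 = 2 × 729 = 1458
  1 × 9^4 = 1 × 6561 = 6561
Sum = 4 + 9 + 324 + 1458 + 6561
= 8356


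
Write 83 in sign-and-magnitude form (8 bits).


Sign bit: 0 (positive)
Magnitude: 83 = 1010011
= 01010011


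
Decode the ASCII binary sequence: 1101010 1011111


Codes (binary): 1101010 1011111
Per-code ASCII lookup:
  1101010 = 106  (range 97-122: lowercase, 106 - 97 = 9) → 'j'
  1011111 = 95  (special character) → '_'
= 'j_'


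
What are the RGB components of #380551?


Hex: #380551
R = 38₁₆ = 56
G = 05₁₆ = 5
B = 51₁₆ = 81
= RGB(56, 5, 81)


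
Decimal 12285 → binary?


Divide by 2 repeatedly:
12285 ÷ 2 = 6142 remainder 1
6142 ÷ 2 = 3071 remainder 0
3071 ÷ 2 = 1535 remainder 1
1535 ÷ 2 = 767 remainder 1
767 ÷ 2 = 383 remainder 1
383 ÷ 2 = 191 remainder 1
191 ÷ 2 = 95 remainder 1
95 ÷ 2 = 47 remainder 1
47 ÷ 2 = 23 remainder 1
23 ÷ 2 = 11 remainder 1
11 ÷ 2 = 5 remainder 1
5 ÷ 2 = 2 remainder 1
2 ÷ 2 = 1 remainder 0
1 ÷ 2 = 0 remainder 1
Reading remainders bottom-up:
= 10111111111101


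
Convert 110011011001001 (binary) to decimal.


Positional values:
Bit 0: 1 × 2^0 = 1
Bit 3: 1 × 2^3 = 8
Bit 6: 1 × 2^6 = 64
Bit 7: 1 × 2^7 = 128
Bit 9: 1 × 2^9 = 512
Bit 10: 1 × 2^10 = 1024
Bit 13: 1 × 2^13 = 8192
Bit 14: 1 × 2^14 = 16384
Sum = 1 + 8 + 64 + 128 + 512 + 1024 + 8192 + 16384
= 26313


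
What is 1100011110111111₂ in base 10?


Positional values:
Bit 0: 1 × 2^0 = 1
Bit 1: 1 × 2^1 = 2
Bit 2: 1 × 2^2 = 4
Bit 3: 1 × 2^3 = 8
Bit 4: 1 × 2^4 = 16
Bit 5: 1 × 2^5 = 32
Bit 7: 1 × 2^7 = 128
Bit 8: 1 × 2^8 = 256
Bit 9: 1 × 2^9 = 512
Bit 10: 1 × 2^10 = 1024
Bit 14: 1 × 2^14 = 16384
Bit 15: 1 × 2^15 = 32768
Sum = 1 + 2 + 4 + 8 + 16 + 32 + 128 + 256 + 512 + 1024 + 16384 + 32768
= 51135


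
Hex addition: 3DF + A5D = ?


Align and add column by column (LSB to MSB, each column mod 16 with carry):
  03DF
+ 0A5D
  ----
  col 0: F(15) + D(13) + 0 (carry in) = 28 → C(12), carry out 1
  col 1: D(13) + 5(5) + 1 (carry in) = 19 → 3(3), carry out 1
  col 2: 3(3) + A(10) + 1 (carry in) = 14 → E(14), carry out 0
  col 3: 0(0) + 0(0) + 0 (carry in) = 0 → 0(0), carry out 0
Reading digits MSB→LSB: 0E3C
Strip leading zeros: E3C
= 0xE3C


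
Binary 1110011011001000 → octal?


Group into 3-bit groups: 001110011011001000
  001 = 1
  110 = 6
  011 = 3
  011 = 3
  001 = 1
  000 = 0
= 0o163310


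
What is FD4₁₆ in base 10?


Positional values:
Position 0: 4 × 16^0 = 4 × 1 = 4
Position 1: D × 16^1 = 13 × 16 = 208
Position 2: F × 16^2 = 15 × 256 = 3840
Sum = 4 + 208 + 3840
= 4052


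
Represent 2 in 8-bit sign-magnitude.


Sign bit: 0 (positive)
Magnitude: 2 = 0000010
= 00000010


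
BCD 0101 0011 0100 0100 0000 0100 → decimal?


Each 4-bit group → digit:
  0101 → 5
  0011 → 3
  0100 → 4
  0100 → 4
  0000 → 0
  0100 → 4
= 534404


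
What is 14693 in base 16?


Divide by 16 repeatedly:
14693 ÷ 16 = 918 remainder 5 (5)
918 ÷ 16 = 57 remainder 6 (6)
57 ÷ 16 = 3 remainder 9 (9)
3 ÷ 16 = 0 remainder 3 (3)
Reading remainders bottom-up:
= 0x3965


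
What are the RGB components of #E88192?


Hex: #E88192
R = E8₁₆ = 232
G = 81₁₆ = 129
B = 92₁₆ = 146
= RGB(232, 129, 146)


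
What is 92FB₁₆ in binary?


Each hex digit → 4 binary bits:
  9 = 1001
  2 = 0010
  F = 1111
  B = 1011
Concatenate: 1001 0010 1111 1011
= 1001001011111011


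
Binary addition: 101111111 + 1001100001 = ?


Align and add column by column (LSB to MSB, carry propagating):
  00101111111
+ 01001100001
  -----------
  col 0: 1 + 1 + 0 (carry in) = 2 → bit 0, carry out 1
  col 1: 1 + 0 + 1 (carry in) = 2 → bit 0, carry out 1
  col 2: 1 + 0 + 1 (carry in) = 2 → bit 0, carry out 1
  col 3: 1 + 0 + 1 (carry in) = 2 → bit 0, carry out 1
  col 4: 1 + 0 + 1 (carry in) = 2 → bit 0, carry out 1
  col 5: 1 + 1 + 1 (carry in) = 3 → bit 1, carry out 1
  col 6: 1 + 1 + 1 (carry in) = 3 → bit 1, carry out 1
  col 7: 0 + 0 + 1 (carry in) = 1 → bit 1, carry out 0
  col 8: 1 + 0 + 0 (carry in) = 1 → bit 1, carry out 0
  col 9: 0 + 1 + 0 (carry in) = 1 → bit 1, carry out 0
  col 10: 0 + 0 + 0 (carry in) = 0 → bit 0, carry out 0
Reading bits MSB→LSB: 01111100000
Strip leading zeros: 1111100000
= 1111100000


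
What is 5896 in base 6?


Divide by 6 repeatedly:
5896 ÷ 6 = 982 remainder 4
982 ÷ 6 = 163 remainder 4
163 ÷ 6 = 27 remainder 1
27 ÷ 6 = 4 remainder 3
4 ÷ 6 = 0 remainder 4
Reading remainders bottom-up:
= 43144


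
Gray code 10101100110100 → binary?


Gray code: 10101100110100
MSB stays the same: 1
Each subsequent bit = prev_binary XOR current_gray:
  B[1] = 1 XOR 0 = 1
  B[2] = 1 XOR 1 = 0
  B[3] = 0 XOR 0 = 0
  B[4] = 0 XOR 1 = 1
  B[5] = 1 XOR 1 = 0
  B[6] = 0 XOR 0 = 0
  B[7] = 0 XOR 0 = 0
  B[8] = 0 XOR 1 = 1
  B[9] = 1 XOR 1 = 0
  B[10] = 0 XOR 0 = 0
  B[11] = 0 XOR 1 = 1
  B[12] = 1 XOR 0 = 1
  B[13] = 1 XOR 0 = 1
= 11001000100111 (12839 decimal)


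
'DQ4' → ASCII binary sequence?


String: 'DQ4'  (3 characters)
Per-character ASCII lookup:
  'D': uppercase starts at 65: 'D' = 65 + 3 = 68 → 1000100
  'Q': uppercase starts at 65: 'Q' = 65 + 16 = 81 → 1010001
  '4': digits start at 48: '4' = 48 + 4 = 52 → 110100
= 1000100 1010001 110100


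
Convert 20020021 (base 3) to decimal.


Positional values (base 3):
  1 × 3^0 = 1 × 1 = 1
  2 × 3^1 = 2 × 3 = 6
  0 × 3^2 = 0 × 9 = 0
  0 × 3^3 = 0 × 27 = 0
  2 × 3^4 = 2 × 81 = 162
  0 × 3^5 = 0 × 243 = 0
  0 × 3^6 = 0 × 729 = 0
  2 × 3^7 = 2 × 2187 = 4374
Sum = 1 + 6 + 0 + 0 + 162 + 0 + 0 + 4374
= 4543


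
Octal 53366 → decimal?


Positional values:
Position 0: 6 × 8^0 = 6
Position 1: 6 × 8^1 = 48
Position 2: 3 × 8^2 = 192
Position 3: 3 × 8^3 = 1536
Position 4: 5 × 8^4 = 20480
Sum = 6 + 48 + 192 + 1536 + 20480
= 22262


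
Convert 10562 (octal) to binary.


Each octal digit → 3 binary bits:
  1 = 001
  0 = 000
  5 = 101
  6 = 110
  2 = 010
Concatenate: 001 000 101 110 010
= 001000101110010


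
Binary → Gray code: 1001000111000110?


Binary: 1001000111000110
Gray code: G = B XOR (B >> 1)
B >> 1 = 0100100011100011
1001000111000110 XOR 0100100011100011:
  1 XOR 0 = 1
  0 XOR 1 = 1
  0 XOR 0 = 0
  1 XOR 0 = 1
  0 XOR 1 = 1
  0 XOR 0 = 0
  0 XOR 0 = 0
  1 XOR 0 = 1
  1 XOR 1 = 0
  1 XOR 1 = 0
  0 XOR 1 = 1
  0 XOR 0 = 0
  0 XOR 0 = 0
  1 XOR 0 = 1
  1 XOR 1 = 0
  0 XOR 1 = 1
= 1101100100100101


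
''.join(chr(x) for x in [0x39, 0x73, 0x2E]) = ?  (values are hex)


Codes (hex): 0x39 0x73 0x2E
Per-code ASCII lookup:
  0x39 = 57  (range 48-57: digits, 57 - 48 = 9) → '9'
  0x73 = 115  (range 97-122: lowercase, 115 - 97 = 18) → 's'
  0x2E = 46  (special character) → '.'
= '9s.'


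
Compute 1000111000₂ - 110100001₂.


Align and subtract column by column (LSB to MSB, borrowing when needed):
  1000111000
- 0110100001
  ----------
  col 0: (0 - 0 borrow-in) - 1 → borrow from next column: (0+2) - 1 = 1, borrow out 1
  col 1: (0 - 1 borrow-in) - 0 → borrow from next column: (-1+2) - 0 = 1, borrow out 1
  col 2: (0 - 1 borrow-in) - 0 → borrow from next column: (-1+2) - 0 = 1, borrow out 1
  col 3: (1 - 1 borrow-in) - 0 → 0 - 0 = 0, borrow out 0
  col 4: (1 - 0 borrow-in) - 0 → 1 - 0 = 1, borrow out 0
  col 5: (1 - 0 borrow-in) - 1 → 1 - 1 = 0, borrow out 0
  col 6: (0 - 0 borrow-in) - 0 → 0 - 0 = 0, borrow out 0
  col 7: (0 - 0 borrow-in) - 1 → borrow from next column: (0+2) - 1 = 1, borrow out 1
  col 8: (0 - 1 borrow-in) - 1 → borrow from next column: (-1+2) - 1 = 0, borrow out 1
  col 9: (1 - 1 borrow-in) - 0 → 0 - 0 = 0, borrow out 0
Reading bits MSB→LSB: 0010010111
Strip leading zeros: 10010111
= 10010111


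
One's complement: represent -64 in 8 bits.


Original: 01000000
Invert all bits:
  bit 0: 0 → 1
  bit 1: 1 → 0
  bit 2: 0 → 1
  bit 3: 0 → 1
  bit 4: 0 → 1
  bit 5: 0 → 1
  bit 6: 0 → 1
  bit 7: 0 → 1
= 10111111


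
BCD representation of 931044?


Each digit → 4-bit binary:
  9 → 1001
  3 → 0011
  1 → 0001
  0 → 0000
  4 → 0100
  4 → 0100
= 1001 0011 0001 0000 0100 0100


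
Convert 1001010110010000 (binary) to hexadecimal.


Group into 4-bit nibbles: 1001010110010000
  1001 = 9
  0101 = 5
  1001 = 9
  0000 = 0
= 0x9590


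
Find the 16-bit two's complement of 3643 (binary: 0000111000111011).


Original: 0000111000111011
Step 1 - Invert all bits: 1111000111000100
Step 2 - Add 1: 1111000111000100 + 1
= 1111000111000101 (represents -3643)


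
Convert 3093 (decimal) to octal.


Divide by 8 repeatedly:
3093 ÷ 8 = 386 remainder 5
386 ÷ 8 = 48 remainder 2
48 ÷ 8 = 6 remainder 0
6 ÷ 8 = 0 remainder 6
Reading remainders bottom-up:
= 0o6025


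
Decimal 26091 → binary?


Divide by 2 repeatedly:
26091 ÷ 2 = 13045 remainder 1
13045 ÷ 2 = 6522 remainder 1
6522 ÷ 2 = 3261 remainder 0
3261 ÷ 2 = 1630 remainder 1
1630 ÷ 2 = 815 remainder 0
815 ÷ 2 = 407 remainder 1
407 ÷ 2 = 203 remainder 1
203 ÷ 2 = 101 remainder 1
101 ÷ 2 = 50 remainder 1
50 ÷ 2 = 25 remainder 0
25 ÷ 2 = 12 remainder 1
12 ÷ 2 = 6 remainder 0
6 ÷ 2 = 3 remainder 0
3 ÷ 2 = 1 remainder 1
1 ÷ 2 = 0 remainder 1
Reading remainders bottom-up:
= 110010111101011


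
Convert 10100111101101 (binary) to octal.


Group into 3-bit groups: 010100111101101
  010 = 2
  100 = 4
  111 = 7
  101 = 5
  101 = 5
= 0o24755


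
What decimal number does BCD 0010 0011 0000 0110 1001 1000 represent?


Each 4-bit group → digit:
  0010 → 2
  0011 → 3
  0000 → 0
  0110 → 6
  1001 → 9
  1000 → 8
= 230698


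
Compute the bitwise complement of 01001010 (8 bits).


Original: 01001010
Invert all bits:
  bit 0: 0 → 1
  bit 1: 1 → 0
  bit 2: 0 → 1
  bit 3: 0 → 1
  bit 4: 1 → 0
  bit 5: 0 → 1
  bit 6: 1 → 0
  bit 7: 0 → 1
= 10110101


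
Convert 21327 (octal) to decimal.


Positional values:
Position 0: 7 × 8^0 = 7
Position 1: 2 × 8^1 = 16
Position 2: 3 × 8^2 = 192
Position 3: 1 × 8^3 = 512
Position 4: 2 × 8^4 = 8192
Sum = 7 + 16 + 192 + 512 + 8192
= 8919


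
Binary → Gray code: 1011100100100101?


Binary: 1011100100100101
Gray code: G = B XOR (B >> 1)
B >> 1 = 0101110010010010
1011100100100101 XOR 0101110010010010:
  1 XOR 0 = 1
  0 XOR 1 = 1
  1 XOR 0 = 1
  1 XOR 1 = 0
  1 XOR 1 = 0
  0 XOR 1 = 1
  0 XOR 0 = 0
  1 XOR 0 = 1
  0 XOR 1 = 1
  0 XOR 0 = 0
  1 XOR 0 = 1
  0 XOR 1 = 1
  0 XOR 0 = 0
  1 XOR 0 = 1
  0 XOR 1 = 1
  1 XOR 0 = 1
= 1110010110110111


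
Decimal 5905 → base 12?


Divide by 12 repeatedly:
5905 ÷ 12 = 492 remainder 1
492 ÷ 12 = 41 remainder 0
41 ÷ 12 = 3 remainder 5
3 ÷ 12 = 0 remainder 3
Reading remainders bottom-up:
= 3501


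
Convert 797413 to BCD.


Each digit → 4-bit binary:
  7 → 0111
  9 → 1001
  7 → 0111
  4 → 0100
  1 → 0001
  3 → 0011
= 0111 1001 0111 0100 0001 0011


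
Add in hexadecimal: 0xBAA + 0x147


Align and add column by column (LSB to MSB, each column mod 16 with carry):
  0BAA
+ 0147
  ----
  col 0: A(10) + 7(7) + 0 (carry in) = 17 → 1(1), carry out 1
  col 1: A(10) + 4(4) + 1 (carry in) = 15 → F(15), carry out 0
  col 2: B(11) + 1(1) + 0 (carry in) = 12 → C(12), carry out 0
  col 3: 0(0) + 0(0) + 0 (carry in) = 0 → 0(0), carry out 0
Reading digits MSB→LSB: 0CF1
Strip leading zeros: CF1
= 0xCF1


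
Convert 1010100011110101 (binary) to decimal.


Positional values:
Bit 0: 1 × 2^0 = 1
Bit 2: 1 × 2^2 = 4
Bit 4: 1 × 2^4 = 16
Bit 5: 1 × 2^5 = 32
Bit 6: 1 × 2^6 = 64
Bit 7: 1 × 2^7 = 128
Bit 11: 1 × 2^11 = 2048
Bit 13: 1 × 2^13 = 8192
Bit 15: 1 × 2^15 = 32768
Sum = 1 + 4 + 16 + 32 + 64 + 128 + 2048 + 8192 + 32768
= 43253


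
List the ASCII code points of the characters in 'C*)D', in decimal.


String: 'C*)D'  (4 characters)
Per-character ASCII lookup:
  'C': uppercase starts at 65: 'C' = 65 + 2 = 67
  '*': special character: '*' = 42
  ')': special character: ')' = 41
  'D': uppercase starts at 65: 'D' = 65 + 3 = 68
= 67 42 41 68


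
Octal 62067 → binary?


Each octal digit → 3 binary bits:
  6 = 110
  2 = 010
  0 = 000
  6 = 110
  7 = 111
Concatenate: 110 010 000 110 111
= 110010000110111


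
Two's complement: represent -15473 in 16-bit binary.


Original: 0011110001110001
Step 1 - Invert all bits: 1100001110001110
Step 2 - Add 1: 1100001110001110 + 1
= 1100001110001111 (represents -15473)


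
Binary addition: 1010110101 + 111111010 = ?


Align and add column by column (LSB to MSB, carry propagating):
  01010110101
+ 00111111010
  -----------
  col 0: 1 + 0 + 0 (carry in) = 1 → bit 1, carry out 0
  col 1: 0 + 1 + 0 (carry in) = 1 → bit 1, carry out 0
  col 2: 1 + 0 + 0 (carry in) = 1 → bit 1, carry out 0
  col 3: 0 + 1 + 0 (carry in) = 1 → bit 1, carry out 0
  col 4: 1 + 1 + 0 (carry in) = 2 → bit 0, carry out 1
  col 5: 1 + 1 + 1 (carry in) = 3 → bit 1, carry out 1
  col 6: 0 + 1 + 1 (carry in) = 2 → bit 0, carry out 1
  col 7: 1 + 1 + 1 (carry in) = 3 → bit 1, carry out 1
  col 8: 0 + 1 + 1 (carry in) = 2 → bit 0, carry out 1
  col 9: 1 + 0 + 1 (carry in) = 2 → bit 0, carry out 1
  col 10: 0 + 0 + 1 (carry in) = 1 → bit 1, carry out 0
Reading bits MSB→LSB: 10010101111
Strip leading zeros: 10010101111
= 10010101111


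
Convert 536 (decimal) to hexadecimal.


Divide by 16 repeatedly:
536 ÷ 16 = 33 remainder 8 (8)
33 ÷ 16 = 2 remainder 1 (1)
2 ÷ 16 = 0 remainder 2 (2)
Reading remainders bottom-up:
= 0x218


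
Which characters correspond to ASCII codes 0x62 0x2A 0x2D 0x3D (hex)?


Codes (hex): 0x62 0x2A 0x2D 0x3D
Per-code ASCII lookup:
  0x62 = 98  (range 97-122: lowercase, 98 - 97 = 1) → 'b'
  0x2A = 42  (special character) → '*'
  0x2D = 45  (special character) → '-'
  0x3D = 61  (special character) → '='
= 'b*-='


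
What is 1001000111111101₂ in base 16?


Group into 4-bit nibbles: 1001000111111101
  1001 = 9
  0001 = 1
  1111 = F
  1101 = D
= 0x91FD


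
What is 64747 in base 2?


Divide by 2 repeatedly:
64747 ÷ 2 = 32373 remainder 1
32373 ÷ 2 = 16186 remainder 1
16186 ÷ 2 = 8093 remainder 0
8093 ÷ 2 = 4046 remainder 1
4046 ÷ 2 = 2023 remainder 0
2023 ÷ 2 = 1011 remainder 1
1011 ÷ 2 = 505 remainder 1
505 ÷ 2 = 252 remainder 1
252 ÷ 2 = 126 remainder 0
126 ÷ 2 = 63 remainder 0
63 ÷ 2 = 31 remainder 1
31 ÷ 2 = 15 remainder 1
15 ÷ 2 = 7 remainder 1
7 ÷ 2 = 3 remainder 1
3 ÷ 2 = 1 remainder 1
1 ÷ 2 = 0 remainder 1
Reading remainders bottom-up:
= 1111110011101011


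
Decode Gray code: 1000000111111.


Gray code: 1000000111111
MSB stays the same: 1
Each subsequent bit = prev_binary XOR current_gray:
  B[1] = 1 XOR 0 = 1
  B[2] = 1 XOR 0 = 1
  B[3] = 1 XOR 0 = 1
  B[4] = 1 XOR 0 = 1
  B[5] = 1 XOR 0 = 1
  B[6] = 1 XOR 0 = 1
  B[7] = 1 XOR 1 = 0
  B[8] = 0 XOR 1 = 1
  B[9] = 1 XOR 1 = 0
  B[10] = 0 XOR 1 = 1
  B[11] = 1 XOR 1 = 0
  B[12] = 0 XOR 1 = 1
= 1111111010101 (8149 decimal)


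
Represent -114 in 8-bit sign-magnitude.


Sign bit: 1 (negative)
Magnitude: 114 = 1110010
= 11110010


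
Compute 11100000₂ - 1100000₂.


Align and subtract column by column (LSB to MSB, borrowing when needed):
  11100000
- 01100000
  --------
  col 0: (0 - 0 borrow-in) - 0 → 0 - 0 = 0, borrow out 0
  col 1: (0 - 0 borrow-in) - 0 → 0 - 0 = 0, borrow out 0
  col 2: (0 - 0 borrow-in) - 0 → 0 - 0 = 0, borrow out 0
  col 3: (0 - 0 borrow-in) - 0 → 0 - 0 = 0, borrow out 0
  col 4: (0 - 0 borrow-in) - 0 → 0 - 0 = 0, borrow out 0
  col 5: (1 - 0 borrow-in) - 1 → 1 - 1 = 0, borrow out 0
  col 6: (1 - 0 borrow-in) - 1 → 1 - 1 = 0, borrow out 0
  col 7: (1 - 0 borrow-in) - 0 → 1 - 0 = 1, borrow out 0
Reading bits MSB→LSB: 10000000
Strip leading zeros: 10000000
= 10000000


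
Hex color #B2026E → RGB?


Hex: #B2026E
R = B2₁₆ = 178
G = 02₁₆ = 2
B = 6E₁₆ = 110
= RGB(178, 2, 110)


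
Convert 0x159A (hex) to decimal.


Positional values:
Position 0: A × 16^0 = 10 × 1 = 10
Position 1: 9 × 16^1 = 9 × 16 = 144
Position 2: 5 × 16^2 = 5 × 256 = 1280
Position 3: 1 × 16^3 = 1 × 4096 = 4096
Sum = 10 + 144 + 1280 + 4096
= 5530


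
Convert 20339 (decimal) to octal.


Divide by 8 repeatedly:
20339 ÷ 8 = 2542 remainder 3
2542 ÷ 8 = 317 remainder 6
317 ÷ 8 = 39 remainder 5
39 ÷ 8 = 4 remainder 7
4 ÷ 8 = 0 remainder 4
Reading remainders bottom-up:
= 0o47563


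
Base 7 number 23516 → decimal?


Positional values (base 7):
  6 × 7^0 = 6 × 1 = 6
  1 × 7^1 = 1 × 7 = 7
  5 × 7^2 = 5 × 49 = 245
  3 × 7^3 = 3 × 343 = 1029
  2 × 7^4 = 2 × 2401 = 4802
Sum = 6 + 7 + 245 + 1029 + 4802
= 6089


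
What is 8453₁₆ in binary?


Each hex digit → 4 binary bits:
  8 = 1000
  4 = 0100
  5 = 0101
  3 = 0011
Concatenate: 1000 0100 0101 0011
= 1000010001010011


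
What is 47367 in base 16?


Divide by 16 repeatedly:
47367 ÷ 16 = 2960 remainder 7 (7)
2960 ÷ 16 = 185 remainder 0 (0)
185 ÷ 16 = 11 remainder 9 (9)
11 ÷ 16 = 0 remainder 11 (B)
Reading remainders bottom-up:
= 0xB907


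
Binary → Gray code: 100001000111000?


Binary: 100001000111000
Gray code: G = B XOR (B >> 1)
B >> 1 = 010000100011100
100001000111000 XOR 010000100011100:
  1 XOR 0 = 1
  0 XOR 1 = 1
  0 XOR 0 = 0
  0 XOR 0 = 0
  0 XOR 0 = 0
  1 XOR 0 = 1
  0 XOR 1 = 1
  0 XOR 0 = 0
  0 XOR 0 = 0
  1 XOR 0 = 1
  1 XOR 1 = 0
  1 XOR 1 = 0
  0 XOR 1 = 1
  0 XOR 0 = 0
  0 XOR 0 = 0
= 110001100100100


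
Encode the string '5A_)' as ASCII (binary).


String: '5A_)'  (4 characters)
Per-character ASCII lookup:
  '5': digits start at 48: '5' = 48 + 5 = 53 → 110101
  'A': uppercase starts at 65: 'A' = 65 + 0 = 65 → 1000001
  '_': special character: '_' = 95 → 1011111
  ')': special character: ')' = 41 → 101001
= 110101 1000001 1011111 101001


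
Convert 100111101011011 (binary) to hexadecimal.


Group into 4-bit nibbles: 0100111101011011
  0100 = 4
  1111 = F
  0101 = 5
  1011 = B
= 0x4F5B


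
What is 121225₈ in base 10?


Positional values:
Position 0: 5 × 8^0 = 5
Position 1: 2 × 8^1 = 16
Position 2: 2 × 8^2 = 128
Position 3: 1 × 8^3 = 512
Position 4: 2 × 8^4 = 8192
Position 5: 1 × 8^5 = 32768
Sum = 5 + 16 + 128 + 512 + 8192 + 32768
= 41621


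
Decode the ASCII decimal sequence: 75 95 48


Codes (decimal): 75 95 48
Per-code ASCII lookup:
  75  (range 65-90: uppercase, 75 - 65 = 10) → 'K'
  95  (special character) → '_'
  48  (range 48-57: digits, 48 - 48 = 0) → '0'
= 'K_0'


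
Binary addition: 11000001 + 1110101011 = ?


Align and add column by column (LSB to MSB, carry propagating):
  00011000001
+ 01110101011
  -----------
  col 0: 1 + 1 + 0 (carry in) = 2 → bit 0, carry out 1
  col 1: 0 + 1 + 1 (carry in) = 2 → bit 0, carry out 1
  col 2: 0 + 0 + 1 (carry in) = 1 → bit 1, carry out 0
  col 3: 0 + 1 + 0 (carry in) = 1 → bit 1, carry out 0
  col 4: 0 + 0 + 0 (carry in) = 0 → bit 0, carry out 0
  col 5: 0 + 1 + 0 (carry in) = 1 → bit 1, carry out 0
  col 6: 1 + 0 + 0 (carry in) = 1 → bit 1, carry out 0
  col 7: 1 + 1 + 0 (carry in) = 2 → bit 0, carry out 1
  col 8: 0 + 1 + 1 (carry in) = 2 → bit 0, carry out 1
  col 9: 0 + 1 + 1 (carry in) = 2 → bit 0, carry out 1
  col 10: 0 + 0 + 1 (carry in) = 1 → bit 1, carry out 0
Reading bits MSB→LSB: 10001101100
Strip leading zeros: 10001101100
= 10001101100


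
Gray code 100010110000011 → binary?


Gray code: 100010110000011
MSB stays the same: 1
Each subsequent bit = prev_binary XOR current_gray:
  B[1] = 1 XOR 0 = 1
  B[2] = 1 XOR 0 = 1
  B[3] = 1 XOR 0 = 1
  B[4] = 1 XOR 1 = 0
  B[5] = 0 XOR 0 = 0
  B[6] = 0 XOR 1 = 1
  B[7] = 1 XOR 1 = 0
  B[8] = 0 XOR 0 = 0
  B[9] = 0 XOR 0 = 0
  B[10] = 0 XOR 0 = 0
  B[11] = 0 XOR 0 = 0
  B[12] = 0 XOR 0 = 0
  B[13] = 0 XOR 1 = 1
  B[14] = 1 XOR 1 = 0
= 111100100000010 (30978 decimal)


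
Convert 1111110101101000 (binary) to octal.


Group into 3-bit groups: 001111110101101000
  001 = 1
  111 = 7
  110 = 6
  101 = 5
  101 = 5
  000 = 0
= 0o176550


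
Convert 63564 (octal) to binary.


Each octal digit → 3 binary bits:
  6 = 110
  3 = 011
  5 = 101
  6 = 110
  4 = 100
Concatenate: 110 011 101 110 100
= 110011101110100


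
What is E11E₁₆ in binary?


Each hex digit → 4 binary bits:
  E = 1110
  1 = 0001
  1 = 0001
  E = 1110
Concatenate: 1110 0001 0001 1110
= 1110000100011110


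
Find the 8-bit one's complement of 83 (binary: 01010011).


Original: 01010011
Invert all bits:
  bit 0: 0 → 1
  bit 1: 1 → 0
  bit 2: 0 → 1
  bit 3: 1 → 0
  bit 4: 0 → 1
  bit 5: 0 → 1
  bit 6: 1 → 0
  bit 7: 1 → 0
= 10101100


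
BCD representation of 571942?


Each digit → 4-bit binary:
  5 → 0101
  7 → 0111
  1 → 0001
  9 → 1001
  4 → 0100
  2 → 0010
= 0101 0111 0001 1001 0100 0010


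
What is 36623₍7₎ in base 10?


Positional values (base 7):
  3 × 7^0 = 3 × 1 = 3
  2 × 7^1 = 2 × 7 = 14
  6 × 7^2 = 6 × 49 = 294
  6 × 7^3 = 6 × 343 = 2058
  3 × 7^4 = 3 × 2401 = 7203
Sum = 3 + 14 + 294 + 2058 + 7203
= 9572


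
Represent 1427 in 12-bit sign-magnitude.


Sign bit: 0 (positive)
Magnitude: 1427 = 10110010011
= 010110010011


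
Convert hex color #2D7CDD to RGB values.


Hex: #2D7CDD
R = 2D₁₆ = 45
G = 7C₁₆ = 124
B = DD₁₆ = 221
= RGB(45, 124, 221)


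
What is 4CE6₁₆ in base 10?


Positional values:
Position 0: 6 × 16^0 = 6 × 1 = 6
Position 1: E × 16^1 = 14 × 16 = 224
Position 2: C × 16^2 = 12 × 256 = 3072
Position 3: 4 × 16^3 = 4 × 4096 = 16384
Sum = 6 + 224 + 3072 + 16384
= 19686


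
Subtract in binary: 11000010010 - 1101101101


Align and subtract column by column (LSB to MSB, borrowing when needed):
  11000010010
- 01101101101
  -----------
  col 0: (0 - 0 borrow-in) - 1 → borrow from next column: (0+2) - 1 = 1, borrow out 1
  col 1: (1 - 1 borrow-in) - 0 → 0 - 0 = 0, borrow out 0
  col 2: (0 - 0 borrow-in) - 1 → borrow from next column: (0+2) - 1 = 1, borrow out 1
  col 3: (0 - 1 borrow-in) - 1 → borrow from next column: (-1+2) - 1 = 0, borrow out 1
  col 4: (1 - 1 borrow-in) - 0 → 0 - 0 = 0, borrow out 0
  col 5: (0 - 0 borrow-in) - 1 → borrow from next column: (0+2) - 1 = 1, borrow out 1
  col 6: (0 - 1 borrow-in) - 1 → borrow from next column: (-1+2) - 1 = 0, borrow out 1
  col 7: (0 - 1 borrow-in) - 0 → borrow from next column: (-1+2) - 0 = 1, borrow out 1
  col 8: (0 - 1 borrow-in) - 1 → borrow from next column: (-1+2) - 1 = 0, borrow out 1
  col 9: (1 - 1 borrow-in) - 1 → borrow from next column: (0+2) - 1 = 1, borrow out 1
  col 10: (1 - 1 borrow-in) - 0 → 0 - 0 = 0, borrow out 0
Reading bits MSB→LSB: 01010100101
Strip leading zeros: 1010100101
= 1010100101


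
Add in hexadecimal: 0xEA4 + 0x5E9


Align and add column by column (LSB to MSB, each column mod 16 with carry):
  0EA4
+ 05E9
  ----
  col 0: 4(4) + 9(9) + 0 (carry in) = 13 → D(13), carry out 0
  col 1: A(10) + E(14) + 0 (carry in) = 24 → 8(8), carry out 1
  col 2: E(14) + 5(5) + 1 (carry in) = 20 → 4(4), carry out 1
  col 3: 0(0) + 0(0) + 1 (carry in) = 1 → 1(1), carry out 0
Reading digits MSB→LSB: 148D
Strip leading zeros: 148D
= 0x148D


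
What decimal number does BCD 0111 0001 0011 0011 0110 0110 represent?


Each 4-bit group → digit:
  0111 → 7
  0001 → 1
  0011 → 3
  0011 → 3
  0110 → 6
  0110 → 6
= 713366


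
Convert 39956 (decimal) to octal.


Divide by 8 repeatedly:
39956 ÷ 8 = 4994 remainder 4
4994 ÷ 8 = 624 remainder 2
624 ÷ 8 = 78 remainder 0
78 ÷ 8 = 9 remainder 6
9 ÷ 8 = 1 remainder 1
1 ÷ 8 = 0 remainder 1
Reading remainders bottom-up:
= 0o116024


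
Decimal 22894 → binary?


Divide by 2 repeatedly:
22894 ÷ 2 = 11447 remainder 0
11447 ÷ 2 = 5723 remainder 1
5723 ÷ 2 = 2861 remainder 1
2861 ÷ 2 = 1430 remainder 1
1430 ÷ 2 = 715 remainder 0
715 ÷ 2 = 357 remainder 1
357 ÷ 2 = 178 remainder 1
178 ÷ 2 = 89 remainder 0
89 ÷ 2 = 44 remainder 1
44 ÷ 2 = 22 remainder 0
22 ÷ 2 = 11 remainder 0
11 ÷ 2 = 5 remainder 1
5 ÷ 2 = 2 remainder 1
2 ÷ 2 = 1 remainder 0
1 ÷ 2 = 0 remainder 1
Reading remainders bottom-up:
= 101100101101110


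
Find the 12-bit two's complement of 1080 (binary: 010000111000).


Original: 010000111000
Step 1 - Invert all bits: 101111000111
Step 2 - Add 1: 101111000111 + 1
= 101111001000 (represents -1080)


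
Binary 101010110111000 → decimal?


Positional values:
Bit 3: 1 × 2^3 = 8
Bit 4: 1 × 2^4 = 16
Bit 5: 1 × 2^5 = 32
Bit 7: 1 × 2^7 = 128
Bit 8: 1 × 2^8 = 256
Bit 10: 1 × 2^10 = 1024
Bit 12: 1 × 2^12 = 4096
Bit 14: 1 × 2^14 = 16384
Sum = 8 + 16 + 32 + 128 + 256 + 1024 + 4096 + 16384
= 21944


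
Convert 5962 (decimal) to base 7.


Divide by 7 repeatedly:
5962 ÷ 7 = 851 remainder 5
851 ÷ 7 = 121 remainder 4
121 ÷ 7 = 17 remainder 2
17 ÷ 7 = 2 remainder 3
2 ÷ 7 = 0 remainder 2
Reading remainders bottom-up:
= 23245


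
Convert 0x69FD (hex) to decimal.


Positional values:
Position 0: D × 16^0 = 13 × 1 = 13
Position 1: F × 16^1 = 15 × 16 = 240
Position 2: 9 × 16^2 = 9 × 256 = 2304
Position 3: 6 × 16^3 = 6 × 4096 = 24576
Sum = 13 + 240 + 2304 + 24576
= 27133


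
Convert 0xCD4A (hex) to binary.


Each hex digit → 4 binary bits:
  C = 1100
  D = 1101
  4 = 0100
  A = 1010
Concatenate: 1100 1101 0100 1010
= 1100110101001010


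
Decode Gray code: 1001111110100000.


Gray code: 1001111110100000
MSB stays the same: 1
Each subsequent bit = prev_binary XOR current_gray:
  B[1] = 1 XOR 0 = 1
  B[2] = 1 XOR 0 = 1
  B[3] = 1 XOR 1 = 0
  B[4] = 0 XOR 1 = 1
  B[5] = 1 XOR 1 = 0
  B[6] = 0 XOR 1 = 1
  B[7] = 1 XOR 1 = 0
  B[8] = 0 XOR 1 = 1
  B[9] = 1 XOR 0 = 1
  B[10] = 1 XOR 1 = 0
  B[11] = 0 XOR 0 = 0
  B[12] = 0 XOR 0 = 0
  B[13] = 0 XOR 0 = 0
  B[14] = 0 XOR 0 = 0
  B[15] = 0 XOR 0 = 0
= 1110101011000000 (60096 decimal)


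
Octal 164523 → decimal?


Positional values:
Position 0: 3 × 8^0 = 3
Position 1: 2 × 8^1 = 16
Position 2: 5 × 8^2 = 320
Position 3: 4 × 8^3 = 2048
Position 4: 6 × 8^4 = 24576
Position 5: 1 × 8^5 = 32768
Sum = 3 + 16 + 320 + 2048 + 24576 + 32768
= 59731


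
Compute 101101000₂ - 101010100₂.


Align and subtract column by column (LSB to MSB, borrowing when needed):
  101101000
- 101010100
  ---------
  col 0: (0 - 0 borrow-in) - 0 → 0 - 0 = 0, borrow out 0
  col 1: (0 - 0 borrow-in) - 0 → 0 - 0 = 0, borrow out 0
  col 2: (0 - 0 borrow-in) - 1 → borrow from next column: (0+2) - 1 = 1, borrow out 1
  col 3: (1 - 1 borrow-in) - 0 → 0 - 0 = 0, borrow out 0
  col 4: (0 - 0 borrow-in) - 1 → borrow from next column: (0+2) - 1 = 1, borrow out 1
  col 5: (1 - 1 borrow-in) - 0 → 0 - 0 = 0, borrow out 0
  col 6: (1 - 0 borrow-in) - 1 → 1 - 1 = 0, borrow out 0
  col 7: (0 - 0 borrow-in) - 0 → 0 - 0 = 0, borrow out 0
  col 8: (1 - 0 borrow-in) - 1 → 1 - 1 = 0, borrow out 0
Reading bits MSB→LSB: 000010100
Strip leading zeros: 10100
= 10100


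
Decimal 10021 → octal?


Divide by 8 repeatedly:
10021 ÷ 8 = 1252 remainder 5
1252 ÷ 8 = 156 remainder 4
156 ÷ 8 = 19 remainder 4
19 ÷ 8 = 2 remainder 3
2 ÷ 8 = 0 remainder 2
Reading remainders bottom-up:
= 0o23445


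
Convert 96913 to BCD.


Each digit → 4-bit binary:
  9 → 1001
  6 → 0110
  9 → 1001
  1 → 0001
  3 → 0011
= 1001 0110 1001 0001 0011


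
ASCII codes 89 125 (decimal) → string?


Codes (decimal): 89 125
Per-code ASCII lookup:
  89  (range 65-90: uppercase, 89 - 65 = 24) → 'Y'
  125  (special character) → '}'
= 'Y}'


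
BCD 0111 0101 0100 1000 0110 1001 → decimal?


Each 4-bit group → digit:
  0111 → 7
  0101 → 5
  0100 → 4
  1000 → 8
  0110 → 6
  1001 → 9
= 754869


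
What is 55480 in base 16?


Divide by 16 repeatedly:
55480 ÷ 16 = 3467 remainder 8 (8)
3467 ÷ 16 = 216 remainder 11 (B)
216 ÷ 16 = 13 remainder 8 (8)
13 ÷ 16 = 0 remainder 13 (D)
Reading remainders bottom-up:
= 0xD8B8


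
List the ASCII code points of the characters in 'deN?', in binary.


String: 'deN?'  (4 characters)
Per-character ASCII lookup:
  'd': lowercase starts at 97: 'd' = 97 + 3 = 100 → 1100100
  'e': lowercase starts at 97: 'e' = 97 + 4 = 101 → 1100101
  'N': uppercase starts at 65: 'N' = 65 + 13 = 78 → 1001110
  '?': special character: '?' = 63 → 111111
= 1100100 1100101 1001110 111111


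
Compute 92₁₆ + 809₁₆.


Align and add column by column (LSB to MSB, each column mod 16 with carry):
  0092
+ 0809
  ----
  col 0: 2(2) + 9(9) + 0 (carry in) = 11 → B(11), carry out 0
  col 1: 9(9) + 0(0) + 0 (carry in) = 9 → 9(9), carry out 0
  col 2: 0(0) + 8(8) + 0 (carry in) = 8 → 8(8), carry out 0
  col 3: 0(0) + 0(0) + 0 (carry in) = 0 → 0(0), carry out 0
Reading digits MSB→LSB: 089B
Strip leading zeros: 89B
= 0x89B


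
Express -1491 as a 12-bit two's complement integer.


Original: 010111010011
Step 1 - Invert all bits: 101000101100
Step 2 - Add 1: 101000101100 + 1
= 101000101101 (represents -1491)


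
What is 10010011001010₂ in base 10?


Positional values:
Bit 1: 1 × 2^1 = 2
Bit 3: 1 × 2^3 = 8
Bit 6: 1 × 2^6 = 64
Bit 7: 1 × 2^7 = 128
Bit 10: 1 × 2^10 = 1024
Bit 13: 1 × 2^13 = 8192
Sum = 2 + 8 + 64 + 128 + 1024 + 8192
= 9418


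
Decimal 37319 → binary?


Divide by 2 repeatedly:
37319 ÷ 2 = 18659 remainder 1
18659 ÷ 2 = 9329 remainder 1
9329 ÷ 2 = 4664 remainder 1
4664 ÷ 2 = 2332 remainder 0
2332 ÷ 2 = 1166 remainder 0
1166 ÷ 2 = 583 remainder 0
583 ÷ 2 = 291 remainder 1
291 ÷ 2 = 145 remainder 1
145 ÷ 2 = 72 remainder 1
72 ÷ 2 = 36 remainder 0
36 ÷ 2 = 18 remainder 0
18 ÷ 2 = 9 remainder 0
9 ÷ 2 = 4 remainder 1
4 ÷ 2 = 2 remainder 0
2 ÷ 2 = 1 remainder 0
1 ÷ 2 = 0 remainder 1
Reading remainders bottom-up:
= 1001000111000111


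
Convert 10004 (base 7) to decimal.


Positional values (base 7):
  4 × 7^0 = 4 × 1 = 4
  0 × 7^1 = 0 × 7 = 0
  0 × 7^2 = 0 × 49 = 0
  0 × 7^3 = 0 × 343 = 0
  1 × 7^4 = 1 × 2401 = 2401
Sum = 4 + 0 + 0 + 0 + 2401
= 2405


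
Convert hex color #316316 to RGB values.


Hex: #316316
R = 31₁₆ = 49
G = 63₁₆ = 99
B = 16₁₆ = 22
= RGB(49, 99, 22)


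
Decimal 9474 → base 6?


Divide by 6 repeatedly:
9474 ÷ 6 = 1579 remainder 0
1579 ÷ 6 = 263 remainder 1
263 ÷ 6 = 43 remainder 5
43 ÷ 6 = 7 remainder 1
7 ÷ 6 = 1 remainder 1
1 ÷ 6 = 0 remainder 1
Reading remainders bottom-up:
= 111510


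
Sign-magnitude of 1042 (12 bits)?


Sign bit: 0 (positive)
Magnitude: 1042 = 10000010010
= 010000010010


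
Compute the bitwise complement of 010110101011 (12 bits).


Original: 010110101011
Invert all bits:
  bit 0: 0 → 1
  bit 1: 1 → 0
  bit 2: 0 → 1
  bit 3: 1 → 0
  bit 4: 1 → 0
  bit 5: 0 → 1
  bit 6: 1 → 0
  bit 7: 0 → 1
  bit 8: 1 → 0
  bit 9: 0 → 1
  bit 10: 1 → 0
  bit 11: 1 → 0
= 101001010100


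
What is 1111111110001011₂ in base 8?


Group into 3-bit groups: 001111111110001011
  001 = 1
  111 = 7
  111 = 7
  110 = 6
  001 = 1
  011 = 3
= 0o177613


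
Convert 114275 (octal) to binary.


Each octal digit → 3 binary bits:
  1 = 001
  1 = 001
  4 = 100
  2 = 010
  7 = 111
  5 = 101
Concatenate: 001 001 100 010 111 101
= 001001100010111101


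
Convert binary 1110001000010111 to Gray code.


Binary: 1110001000010111
Gray code: G = B XOR (B >> 1)
B >> 1 = 0111000100001011
1110001000010111 XOR 0111000100001011:
  1 XOR 0 = 1
  1 XOR 1 = 0
  1 XOR 1 = 0
  0 XOR 1 = 1
  0 XOR 0 = 0
  0 XOR 0 = 0
  1 XOR 0 = 1
  0 XOR 1 = 1
  0 XOR 0 = 0
  0 XOR 0 = 0
  0 XOR 0 = 0
  1 XOR 0 = 1
  0 XOR 1 = 1
  1 XOR 0 = 1
  1 XOR 1 = 0
  1 XOR 1 = 0
= 1001001100011100


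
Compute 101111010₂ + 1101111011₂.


Align and add column by column (LSB to MSB, carry propagating):
  00101111010
+ 01101111011
  -----------
  col 0: 0 + 1 + 0 (carry in) = 1 → bit 1, carry out 0
  col 1: 1 + 1 + 0 (carry in) = 2 → bit 0, carry out 1
  col 2: 0 + 0 + 1 (carry in) = 1 → bit 1, carry out 0
  col 3: 1 + 1 + 0 (carry in) = 2 → bit 0, carry out 1
  col 4: 1 + 1 + 1 (carry in) = 3 → bit 1, carry out 1
  col 5: 1 + 1 + 1 (carry in) = 3 → bit 1, carry out 1
  col 6: 1 + 1 + 1 (carry in) = 3 → bit 1, carry out 1
  col 7: 0 + 0 + 1 (carry in) = 1 → bit 1, carry out 0
  col 8: 1 + 1 + 0 (carry in) = 2 → bit 0, carry out 1
  col 9: 0 + 1 + 1 (carry in) = 2 → bit 0, carry out 1
  col 10: 0 + 0 + 1 (carry in) = 1 → bit 1, carry out 0
Reading bits MSB→LSB: 10011110101
Strip leading zeros: 10011110101
= 10011110101


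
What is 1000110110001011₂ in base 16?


Group into 4-bit nibbles: 1000110110001011
  1000 = 8
  1101 = D
  1000 = 8
  1011 = B
= 0x8D8B


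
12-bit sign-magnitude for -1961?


Sign bit: 1 (negative)
Magnitude: 1961 = 11110101001
= 111110101001


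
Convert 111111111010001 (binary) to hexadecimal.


Group into 4-bit nibbles: 0111111111010001
  0111 = 7
  1111 = F
  1101 = D
  0001 = 1
= 0x7FD1


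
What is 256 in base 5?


Divide by 5 repeatedly:
256 ÷ 5 = 51 remainder 1
51 ÷ 5 = 10 remainder 1
10 ÷ 5 = 2 remainder 0
2 ÷ 5 = 0 remainder 2
Reading remainders bottom-up:
= 2011


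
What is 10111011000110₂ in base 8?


Group into 3-bit groups: 010111011000110
  010 = 2
  111 = 7
  011 = 3
  000 = 0
  110 = 6
= 0o27306


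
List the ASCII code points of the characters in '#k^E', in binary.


String: '#k^E'  (4 characters)
Per-character ASCII lookup:
  '#': special character: '#' = 35 → 100011
  'k': lowercase starts at 97: 'k' = 97 + 10 = 107 → 1101011
  '^': special character: '^' = 94 → 1011110
  'E': uppercase starts at 65: 'E' = 65 + 4 = 69 → 1000101
= 100011 1101011 1011110 1000101


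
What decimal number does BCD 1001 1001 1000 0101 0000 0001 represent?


Each 4-bit group → digit:
  1001 → 9
  1001 → 9
  1000 → 8
  0101 → 5
  0000 → 0
  0001 → 1
= 998501


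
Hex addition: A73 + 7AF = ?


Align and add column by column (LSB to MSB, each column mod 16 with carry):
  0A73
+ 07AF
  ----
  col 0: 3(3) + F(15) + 0 (carry in) = 18 → 2(2), carry out 1
  col 1: 7(7) + A(10) + 1 (carry in) = 18 → 2(2), carry out 1
  col 2: A(10) + 7(7) + 1 (carry in) = 18 → 2(2), carry out 1
  col 3: 0(0) + 0(0) + 1 (carry in) = 1 → 1(1), carry out 0
Reading digits MSB→LSB: 1222
Strip leading zeros: 1222
= 0x1222


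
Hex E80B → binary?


Each hex digit → 4 binary bits:
  E = 1110
  8 = 1000
  0 = 0000
  B = 1011
Concatenate: 1110 1000 0000 1011
= 1110100000001011


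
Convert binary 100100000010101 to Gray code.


Binary: 100100000010101
Gray code: G = B XOR (B >> 1)
B >> 1 = 010010000001010
100100000010101 XOR 010010000001010:
  1 XOR 0 = 1
  0 XOR 1 = 1
  0 XOR 0 = 0
  1 XOR 0 = 1
  0 XOR 1 = 1
  0 XOR 0 = 0
  0 XOR 0 = 0
  0 XOR 0 = 0
  0 XOR 0 = 0
  0 XOR 0 = 0
  1 XOR 0 = 1
  0 XOR 1 = 1
  1 XOR 0 = 1
  0 XOR 1 = 1
  1 XOR 0 = 1
= 110110000011111


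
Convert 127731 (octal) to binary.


Each octal digit → 3 binary bits:
  1 = 001
  2 = 010
  7 = 111
  7 = 111
  3 = 011
  1 = 001
Concatenate: 001 010 111 111 011 001
= 001010111111011001


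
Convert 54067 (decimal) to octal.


Divide by 8 repeatedly:
54067 ÷ 8 = 6758 remainder 3
6758 ÷ 8 = 844 remainder 6
844 ÷ 8 = 105 remainder 4
105 ÷ 8 = 13 remainder 1
13 ÷ 8 = 1 remainder 5
1 ÷ 8 = 0 remainder 1
Reading remainders bottom-up:
= 0o151463


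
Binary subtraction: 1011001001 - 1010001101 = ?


Align and subtract column by column (LSB to MSB, borrowing when needed):
  1011001001
- 1010001101
  ----------
  col 0: (1 - 0 borrow-in) - 1 → 1 - 1 = 0, borrow out 0
  col 1: (0 - 0 borrow-in) - 0 → 0 - 0 = 0, borrow out 0
  col 2: (0 - 0 borrow-in) - 1 → borrow from next column: (0+2) - 1 = 1, borrow out 1
  col 3: (1 - 1 borrow-in) - 1 → borrow from next column: (0+2) - 1 = 1, borrow out 1
  col 4: (0 - 1 borrow-in) - 0 → borrow from next column: (-1+2) - 0 = 1, borrow out 1
  col 5: (0 - 1 borrow-in) - 0 → borrow from next column: (-1+2) - 0 = 1, borrow out 1
  col 6: (1 - 1 borrow-in) - 0 → 0 - 0 = 0, borrow out 0
  col 7: (1 - 0 borrow-in) - 1 → 1 - 1 = 0, borrow out 0
  col 8: (0 - 0 borrow-in) - 0 → 0 - 0 = 0, borrow out 0
  col 9: (1 - 0 borrow-in) - 1 → 1 - 1 = 0, borrow out 0
Reading bits MSB→LSB: 0000111100
Strip leading zeros: 111100
= 111100


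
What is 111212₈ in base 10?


Positional values:
Position 0: 2 × 8^0 = 2
Position 1: 1 × 8^1 = 8
Position 2: 2 × 8^2 = 128
Position 3: 1 × 8^3 = 512
Position 4: 1 × 8^4 = 4096
Position 5: 1 × 8^5 = 32768
Sum = 2 + 8 + 128 + 512 + 4096 + 32768
= 37514


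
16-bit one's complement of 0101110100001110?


Original: 0101110100001110
Invert all bits:
  bit 0: 0 → 1
  bit 1: 1 → 0
  bit 2: 0 → 1
  bit 3: 1 → 0
  bit 4: 1 → 0
  bit 5: 1 → 0
  bit 6: 0 → 1
  bit 7: 1 → 0
  bit 8: 0 → 1
  bit 9: 0 → 1
  bit 10: 0 → 1
  bit 11: 0 → 1
  bit 12: 1 → 0
  bit 13: 1 → 0
  bit 14: 1 → 0
  bit 15: 0 → 1
= 1010001011110001


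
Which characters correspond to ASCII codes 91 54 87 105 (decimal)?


Codes (decimal): 91 54 87 105
Per-code ASCII lookup:
  91  (special character) → '['
  54  (range 48-57: digits, 54 - 48 = 6) → '6'
  87  (range 65-90: uppercase, 87 - 65 = 22) → 'W'
  105  (range 97-122: lowercase, 105 - 97 = 8) → 'i'
= '[6Wi'


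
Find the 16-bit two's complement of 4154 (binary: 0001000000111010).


Original: 0001000000111010
Step 1 - Invert all bits: 1110111111000101
Step 2 - Add 1: 1110111111000101 + 1
= 1110111111000110 (represents -4154)


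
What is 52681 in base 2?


Divide by 2 repeatedly:
52681 ÷ 2 = 26340 remainder 1
26340 ÷ 2 = 13170 remainder 0
13170 ÷ 2 = 6585 remainder 0
6585 ÷ 2 = 3292 remainder 1
3292 ÷ 2 = 1646 remainder 0
1646 ÷ 2 = 823 remainder 0
823 ÷ 2 = 411 remainder 1
411 ÷ 2 = 205 remainder 1
205 ÷ 2 = 102 remainder 1
102 ÷ 2 = 51 remainder 0
51 ÷ 2 = 25 remainder 1
25 ÷ 2 = 12 remainder 1
12 ÷ 2 = 6 remainder 0
6 ÷ 2 = 3 remainder 0
3 ÷ 2 = 1 remainder 1
1 ÷ 2 = 0 remainder 1
Reading remainders bottom-up:
= 1100110111001001
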